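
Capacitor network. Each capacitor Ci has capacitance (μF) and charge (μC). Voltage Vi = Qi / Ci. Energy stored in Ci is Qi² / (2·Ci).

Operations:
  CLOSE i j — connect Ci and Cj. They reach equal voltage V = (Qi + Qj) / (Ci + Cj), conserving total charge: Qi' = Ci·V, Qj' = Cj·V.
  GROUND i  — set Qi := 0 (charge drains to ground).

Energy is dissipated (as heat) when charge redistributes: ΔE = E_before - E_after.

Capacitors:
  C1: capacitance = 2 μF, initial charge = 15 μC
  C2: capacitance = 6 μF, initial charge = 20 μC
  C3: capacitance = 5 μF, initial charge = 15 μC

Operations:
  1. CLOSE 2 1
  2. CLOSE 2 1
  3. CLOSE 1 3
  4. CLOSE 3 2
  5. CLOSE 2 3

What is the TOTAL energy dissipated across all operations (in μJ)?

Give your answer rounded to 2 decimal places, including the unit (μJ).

Answer: 15.69 μJ

Derivation:
Initial: C1(2μF, Q=15μC, V=7.50V), C2(6μF, Q=20μC, V=3.33V), C3(5μF, Q=15μC, V=3.00V)
Op 1: CLOSE 2-1: Q_total=35.00, C_total=8.00, V=4.38; Q2=26.25, Q1=8.75; dissipated=13.021
Op 2: CLOSE 2-1: Q_total=35.00, C_total=8.00, V=4.38; Q2=26.25, Q1=8.75; dissipated=0.000
Op 3: CLOSE 1-3: Q_total=23.75, C_total=7.00, V=3.39; Q1=6.79, Q3=16.96; dissipated=1.350
Op 4: CLOSE 3-2: Q_total=43.21, C_total=11.00, V=3.93; Q3=19.64, Q2=23.57; dissipated=1.315
Op 5: CLOSE 2-3: Q_total=43.21, C_total=11.00, V=3.93; Q2=23.57, Q3=19.64; dissipated=0.000
Total dissipated: 15.687 μJ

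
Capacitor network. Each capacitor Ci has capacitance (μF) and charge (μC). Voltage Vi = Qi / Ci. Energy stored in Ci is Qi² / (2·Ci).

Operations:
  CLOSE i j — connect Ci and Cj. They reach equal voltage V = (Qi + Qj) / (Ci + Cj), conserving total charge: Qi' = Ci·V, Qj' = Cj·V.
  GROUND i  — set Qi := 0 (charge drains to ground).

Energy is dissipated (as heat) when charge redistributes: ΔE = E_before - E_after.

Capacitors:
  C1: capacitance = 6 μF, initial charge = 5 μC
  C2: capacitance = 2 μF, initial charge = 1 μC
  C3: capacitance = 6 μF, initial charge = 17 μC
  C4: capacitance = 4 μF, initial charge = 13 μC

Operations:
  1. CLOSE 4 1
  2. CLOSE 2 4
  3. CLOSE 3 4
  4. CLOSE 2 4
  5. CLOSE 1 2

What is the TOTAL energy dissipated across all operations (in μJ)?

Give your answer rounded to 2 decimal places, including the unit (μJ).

Answer: 11.25 μJ

Derivation:
Initial: C1(6μF, Q=5μC, V=0.83V), C2(2μF, Q=1μC, V=0.50V), C3(6μF, Q=17μC, V=2.83V), C4(4μF, Q=13μC, V=3.25V)
Op 1: CLOSE 4-1: Q_total=18.00, C_total=10.00, V=1.80; Q4=7.20, Q1=10.80; dissipated=7.008
Op 2: CLOSE 2-4: Q_total=8.20, C_total=6.00, V=1.37; Q2=2.73, Q4=5.47; dissipated=1.127
Op 3: CLOSE 3-4: Q_total=22.47, C_total=10.00, V=2.25; Q3=13.48, Q4=8.99; dissipated=2.581
Op 4: CLOSE 2-4: Q_total=11.72, C_total=6.00, V=1.95; Q2=3.91, Q4=7.81; dissipated=0.516
Op 5: CLOSE 1-2: Q_total=14.71, C_total=8.00, V=1.84; Q1=11.03, Q2=3.68; dissipated=0.018
Total dissipated: 11.250 μJ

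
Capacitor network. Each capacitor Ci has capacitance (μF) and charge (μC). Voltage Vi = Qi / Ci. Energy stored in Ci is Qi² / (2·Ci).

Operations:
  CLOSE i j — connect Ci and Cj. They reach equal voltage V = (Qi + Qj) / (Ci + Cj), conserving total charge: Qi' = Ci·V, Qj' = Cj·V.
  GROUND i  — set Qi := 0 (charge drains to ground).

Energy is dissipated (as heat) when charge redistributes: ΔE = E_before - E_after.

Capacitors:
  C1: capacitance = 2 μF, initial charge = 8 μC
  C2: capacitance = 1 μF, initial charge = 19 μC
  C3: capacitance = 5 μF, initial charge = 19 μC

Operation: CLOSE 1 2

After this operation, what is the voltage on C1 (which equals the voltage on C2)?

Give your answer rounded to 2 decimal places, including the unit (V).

Initial: C1(2μF, Q=8μC, V=4.00V), C2(1μF, Q=19μC, V=19.00V), C3(5μF, Q=19μC, V=3.80V)
Op 1: CLOSE 1-2: Q_total=27.00, C_total=3.00, V=9.00; Q1=18.00, Q2=9.00; dissipated=75.000

Answer: 9.00 V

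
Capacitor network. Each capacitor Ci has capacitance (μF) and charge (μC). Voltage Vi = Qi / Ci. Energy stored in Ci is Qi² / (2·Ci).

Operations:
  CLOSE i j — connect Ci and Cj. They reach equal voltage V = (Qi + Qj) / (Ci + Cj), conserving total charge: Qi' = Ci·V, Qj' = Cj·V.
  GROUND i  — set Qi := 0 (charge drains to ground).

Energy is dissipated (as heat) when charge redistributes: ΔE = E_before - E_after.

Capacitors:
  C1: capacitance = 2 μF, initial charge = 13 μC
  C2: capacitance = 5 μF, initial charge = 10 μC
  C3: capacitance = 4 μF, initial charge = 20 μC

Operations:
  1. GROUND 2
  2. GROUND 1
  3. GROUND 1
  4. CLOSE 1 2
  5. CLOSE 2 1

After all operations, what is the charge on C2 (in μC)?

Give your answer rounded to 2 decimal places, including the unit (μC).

Answer: 0.00 μC

Derivation:
Initial: C1(2μF, Q=13μC, V=6.50V), C2(5μF, Q=10μC, V=2.00V), C3(4μF, Q=20μC, V=5.00V)
Op 1: GROUND 2: Q2=0; energy lost=10.000
Op 2: GROUND 1: Q1=0; energy lost=42.250
Op 3: GROUND 1: Q1=0; energy lost=0.000
Op 4: CLOSE 1-2: Q_total=0.00, C_total=7.00, V=0.00; Q1=0.00, Q2=0.00; dissipated=0.000
Op 5: CLOSE 2-1: Q_total=0.00, C_total=7.00, V=0.00; Q2=0.00, Q1=0.00; dissipated=0.000
Final charges: Q1=0.00, Q2=0.00, Q3=20.00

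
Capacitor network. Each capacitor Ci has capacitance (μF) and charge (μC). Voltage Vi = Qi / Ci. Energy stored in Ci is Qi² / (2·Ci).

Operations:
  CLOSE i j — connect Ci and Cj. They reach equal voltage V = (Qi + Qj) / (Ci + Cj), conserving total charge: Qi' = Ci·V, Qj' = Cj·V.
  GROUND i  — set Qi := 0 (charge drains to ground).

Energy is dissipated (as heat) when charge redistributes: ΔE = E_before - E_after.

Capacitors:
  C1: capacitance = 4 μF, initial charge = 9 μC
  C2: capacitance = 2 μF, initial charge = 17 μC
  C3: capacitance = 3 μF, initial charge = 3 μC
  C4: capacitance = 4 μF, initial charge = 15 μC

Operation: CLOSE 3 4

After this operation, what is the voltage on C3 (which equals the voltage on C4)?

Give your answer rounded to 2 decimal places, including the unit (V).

Initial: C1(4μF, Q=9μC, V=2.25V), C2(2μF, Q=17μC, V=8.50V), C3(3μF, Q=3μC, V=1.00V), C4(4μF, Q=15μC, V=3.75V)
Op 1: CLOSE 3-4: Q_total=18.00, C_total=7.00, V=2.57; Q3=7.71, Q4=10.29; dissipated=6.482

Answer: 2.57 V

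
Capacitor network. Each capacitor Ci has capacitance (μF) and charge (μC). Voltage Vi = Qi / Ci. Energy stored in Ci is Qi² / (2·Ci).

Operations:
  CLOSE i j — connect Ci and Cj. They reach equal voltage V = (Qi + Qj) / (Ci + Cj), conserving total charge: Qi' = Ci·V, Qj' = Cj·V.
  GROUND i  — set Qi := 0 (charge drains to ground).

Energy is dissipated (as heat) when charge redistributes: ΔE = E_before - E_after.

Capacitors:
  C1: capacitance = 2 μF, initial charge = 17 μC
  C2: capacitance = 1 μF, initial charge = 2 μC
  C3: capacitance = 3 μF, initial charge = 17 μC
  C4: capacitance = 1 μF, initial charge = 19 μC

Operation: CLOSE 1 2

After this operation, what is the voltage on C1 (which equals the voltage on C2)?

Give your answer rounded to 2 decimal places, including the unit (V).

Answer: 6.33 V

Derivation:
Initial: C1(2μF, Q=17μC, V=8.50V), C2(1μF, Q=2μC, V=2.00V), C3(3μF, Q=17μC, V=5.67V), C4(1μF, Q=19μC, V=19.00V)
Op 1: CLOSE 1-2: Q_total=19.00, C_total=3.00, V=6.33; Q1=12.67, Q2=6.33; dissipated=14.083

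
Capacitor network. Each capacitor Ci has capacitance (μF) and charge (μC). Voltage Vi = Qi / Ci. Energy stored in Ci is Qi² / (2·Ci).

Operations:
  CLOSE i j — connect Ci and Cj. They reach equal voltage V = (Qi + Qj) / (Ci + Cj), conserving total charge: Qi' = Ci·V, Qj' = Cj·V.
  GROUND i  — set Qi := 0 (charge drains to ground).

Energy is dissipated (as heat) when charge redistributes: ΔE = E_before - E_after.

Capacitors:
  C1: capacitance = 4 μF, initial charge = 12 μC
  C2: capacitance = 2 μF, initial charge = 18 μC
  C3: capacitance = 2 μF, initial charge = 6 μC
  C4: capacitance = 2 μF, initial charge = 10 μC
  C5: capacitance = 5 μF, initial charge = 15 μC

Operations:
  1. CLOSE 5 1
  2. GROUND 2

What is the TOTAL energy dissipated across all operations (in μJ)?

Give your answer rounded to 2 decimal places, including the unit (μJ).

Answer: 81.00 μJ

Derivation:
Initial: C1(4μF, Q=12μC, V=3.00V), C2(2μF, Q=18μC, V=9.00V), C3(2μF, Q=6μC, V=3.00V), C4(2μF, Q=10μC, V=5.00V), C5(5μF, Q=15μC, V=3.00V)
Op 1: CLOSE 5-1: Q_total=27.00, C_total=9.00, V=3.00; Q5=15.00, Q1=12.00; dissipated=0.000
Op 2: GROUND 2: Q2=0; energy lost=81.000
Total dissipated: 81.000 μJ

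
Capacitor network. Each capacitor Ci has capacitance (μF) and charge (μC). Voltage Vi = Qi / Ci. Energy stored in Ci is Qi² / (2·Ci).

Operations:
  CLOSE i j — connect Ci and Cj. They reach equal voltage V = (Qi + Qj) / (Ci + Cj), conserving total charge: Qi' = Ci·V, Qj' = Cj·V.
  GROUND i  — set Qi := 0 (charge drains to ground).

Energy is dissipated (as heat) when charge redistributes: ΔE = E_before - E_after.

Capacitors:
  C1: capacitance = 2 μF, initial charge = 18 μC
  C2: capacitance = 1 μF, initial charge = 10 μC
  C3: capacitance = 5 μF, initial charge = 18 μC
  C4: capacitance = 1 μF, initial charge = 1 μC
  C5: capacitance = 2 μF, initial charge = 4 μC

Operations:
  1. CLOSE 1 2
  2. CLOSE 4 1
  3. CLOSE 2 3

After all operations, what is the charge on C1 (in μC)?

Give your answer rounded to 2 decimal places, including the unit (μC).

Initial: C1(2μF, Q=18μC, V=9.00V), C2(1μF, Q=10μC, V=10.00V), C3(5μF, Q=18μC, V=3.60V), C4(1μF, Q=1μC, V=1.00V), C5(2μF, Q=4μC, V=2.00V)
Op 1: CLOSE 1-2: Q_total=28.00, C_total=3.00, V=9.33; Q1=18.67, Q2=9.33; dissipated=0.333
Op 2: CLOSE 4-1: Q_total=19.67, C_total=3.00, V=6.56; Q4=6.56, Q1=13.11; dissipated=23.148
Op 3: CLOSE 2-3: Q_total=27.33, C_total=6.00, V=4.56; Q2=4.56, Q3=22.78; dissipated=13.696
Final charges: Q1=13.11, Q2=4.56, Q3=22.78, Q4=6.56, Q5=4.00

Answer: 13.11 μC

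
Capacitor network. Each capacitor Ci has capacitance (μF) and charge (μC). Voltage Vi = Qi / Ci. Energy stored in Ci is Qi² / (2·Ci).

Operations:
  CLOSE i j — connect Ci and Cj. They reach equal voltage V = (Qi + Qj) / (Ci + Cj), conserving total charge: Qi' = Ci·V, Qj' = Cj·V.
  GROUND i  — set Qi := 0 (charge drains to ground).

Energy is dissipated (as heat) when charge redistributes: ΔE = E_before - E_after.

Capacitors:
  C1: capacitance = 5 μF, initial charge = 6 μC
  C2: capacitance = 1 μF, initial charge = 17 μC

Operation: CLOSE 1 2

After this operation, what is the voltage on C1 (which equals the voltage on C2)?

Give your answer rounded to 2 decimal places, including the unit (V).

Initial: C1(5μF, Q=6μC, V=1.20V), C2(1μF, Q=17μC, V=17.00V)
Op 1: CLOSE 1-2: Q_total=23.00, C_total=6.00, V=3.83; Q1=19.17, Q2=3.83; dissipated=104.017

Answer: 3.83 V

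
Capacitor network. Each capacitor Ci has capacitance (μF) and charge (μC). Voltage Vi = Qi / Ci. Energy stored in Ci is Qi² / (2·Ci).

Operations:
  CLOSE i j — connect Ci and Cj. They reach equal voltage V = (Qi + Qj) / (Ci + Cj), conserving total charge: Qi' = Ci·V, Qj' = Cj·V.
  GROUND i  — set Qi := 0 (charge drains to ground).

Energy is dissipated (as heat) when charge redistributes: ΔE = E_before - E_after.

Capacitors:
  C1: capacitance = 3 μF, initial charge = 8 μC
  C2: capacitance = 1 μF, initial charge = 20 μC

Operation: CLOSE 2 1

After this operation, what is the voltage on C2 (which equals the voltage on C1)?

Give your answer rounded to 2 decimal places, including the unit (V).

Answer: 7.00 V

Derivation:
Initial: C1(3μF, Q=8μC, V=2.67V), C2(1μF, Q=20μC, V=20.00V)
Op 1: CLOSE 2-1: Q_total=28.00, C_total=4.00, V=7.00; Q2=7.00, Q1=21.00; dissipated=112.667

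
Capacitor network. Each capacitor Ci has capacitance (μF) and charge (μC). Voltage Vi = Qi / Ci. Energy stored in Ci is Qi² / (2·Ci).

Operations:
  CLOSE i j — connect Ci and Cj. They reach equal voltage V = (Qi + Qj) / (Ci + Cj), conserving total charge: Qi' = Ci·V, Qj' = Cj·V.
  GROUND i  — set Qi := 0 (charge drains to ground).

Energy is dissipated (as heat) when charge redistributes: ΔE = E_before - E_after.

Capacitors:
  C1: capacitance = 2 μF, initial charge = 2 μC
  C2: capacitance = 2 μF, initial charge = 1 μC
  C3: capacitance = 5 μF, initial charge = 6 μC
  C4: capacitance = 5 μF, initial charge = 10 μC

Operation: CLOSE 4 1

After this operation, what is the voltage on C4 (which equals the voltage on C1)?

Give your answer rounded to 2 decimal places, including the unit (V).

Answer: 1.71 V

Derivation:
Initial: C1(2μF, Q=2μC, V=1.00V), C2(2μF, Q=1μC, V=0.50V), C3(5μF, Q=6μC, V=1.20V), C4(5μF, Q=10μC, V=2.00V)
Op 1: CLOSE 4-1: Q_total=12.00, C_total=7.00, V=1.71; Q4=8.57, Q1=3.43; dissipated=0.714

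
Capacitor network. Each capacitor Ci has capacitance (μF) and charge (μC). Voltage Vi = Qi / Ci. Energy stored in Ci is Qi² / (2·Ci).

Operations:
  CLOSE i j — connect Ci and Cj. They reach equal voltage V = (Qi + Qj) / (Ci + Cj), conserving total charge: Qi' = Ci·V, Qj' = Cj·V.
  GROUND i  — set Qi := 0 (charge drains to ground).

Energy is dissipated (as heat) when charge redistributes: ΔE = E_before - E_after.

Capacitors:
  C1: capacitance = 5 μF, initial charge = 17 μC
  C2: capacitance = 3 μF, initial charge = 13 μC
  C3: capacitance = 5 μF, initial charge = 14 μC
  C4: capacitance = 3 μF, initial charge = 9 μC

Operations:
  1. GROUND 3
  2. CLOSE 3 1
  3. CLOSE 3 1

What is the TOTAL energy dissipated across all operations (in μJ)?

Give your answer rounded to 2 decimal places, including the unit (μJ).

Answer: 34.05 μJ

Derivation:
Initial: C1(5μF, Q=17μC, V=3.40V), C2(3μF, Q=13μC, V=4.33V), C3(5μF, Q=14μC, V=2.80V), C4(3μF, Q=9μC, V=3.00V)
Op 1: GROUND 3: Q3=0; energy lost=19.600
Op 2: CLOSE 3-1: Q_total=17.00, C_total=10.00, V=1.70; Q3=8.50, Q1=8.50; dissipated=14.450
Op 3: CLOSE 3-1: Q_total=17.00, C_total=10.00, V=1.70; Q3=8.50, Q1=8.50; dissipated=0.000
Total dissipated: 34.050 μJ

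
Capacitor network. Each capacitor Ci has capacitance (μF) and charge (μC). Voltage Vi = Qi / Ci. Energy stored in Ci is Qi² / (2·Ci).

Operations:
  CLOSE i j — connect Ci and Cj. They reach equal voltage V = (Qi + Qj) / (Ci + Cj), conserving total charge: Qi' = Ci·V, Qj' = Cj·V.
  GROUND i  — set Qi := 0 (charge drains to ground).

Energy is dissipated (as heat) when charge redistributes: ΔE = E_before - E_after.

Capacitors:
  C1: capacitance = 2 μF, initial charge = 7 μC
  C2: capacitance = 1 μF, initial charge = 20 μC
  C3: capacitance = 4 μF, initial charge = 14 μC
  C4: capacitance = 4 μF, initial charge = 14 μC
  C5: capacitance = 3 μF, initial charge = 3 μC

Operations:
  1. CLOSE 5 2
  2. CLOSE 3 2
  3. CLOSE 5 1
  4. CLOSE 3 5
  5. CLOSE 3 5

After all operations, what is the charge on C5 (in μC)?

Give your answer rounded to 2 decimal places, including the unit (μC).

Initial: C1(2μF, Q=7μC, V=3.50V), C2(1μF, Q=20μC, V=20.00V), C3(4μF, Q=14μC, V=3.50V), C4(4μF, Q=14μC, V=3.50V), C5(3μF, Q=3μC, V=1.00V)
Op 1: CLOSE 5-2: Q_total=23.00, C_total=4.00, V=5.75; Q5=17.25, Q2=5.75; dissipated=135.375
Op 2: CLOSE 3-2: Q_total=19.75, C_total=5.00, V=3.95; Q3=15.80, Q2=3.95; dissipated=2.025
Op 3: CLOSE 5-1: Q_total=24.25, C_total=5.00, V=4.85; Q5=14.55, Q1=9.70; dissipated=3.038
Op 4: CLOSE 3-5: Q_total=30.35, C_total=7.00, V=4.34; Q3=17.34, Q5=13.01; dissipated=0.694
Op 5: CLOSE 3-5: Q_total=30.35, C_total=7.00, V=4.34; Q3=17.34, Q5=13.01; dissipated=0.000
Final charges: Q1=9.70, Q2=3.95, Q3=17.34, Q4=14.00, Q5=13.01

Answer: 13.01 μC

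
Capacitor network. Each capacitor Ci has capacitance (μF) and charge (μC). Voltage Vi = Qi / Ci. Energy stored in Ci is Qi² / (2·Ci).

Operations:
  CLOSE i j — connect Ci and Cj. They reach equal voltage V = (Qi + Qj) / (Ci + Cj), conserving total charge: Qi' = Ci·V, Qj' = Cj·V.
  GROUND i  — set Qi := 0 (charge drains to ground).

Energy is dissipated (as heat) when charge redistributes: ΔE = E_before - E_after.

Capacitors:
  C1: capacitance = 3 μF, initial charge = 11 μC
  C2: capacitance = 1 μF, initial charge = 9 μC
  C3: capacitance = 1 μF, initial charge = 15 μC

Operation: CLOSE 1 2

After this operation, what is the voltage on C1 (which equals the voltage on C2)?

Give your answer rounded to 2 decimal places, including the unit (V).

Initial: C1(3μF, Q=11μC, V=3.67V), C2(1μF, Q=9μC, V=9.00V), C3(1μF, Q=15μC, V=15.00V)
Op 1: CLOSE 1-2: Q_total=20.00, C_total=4.00, V=5.00; Q1=15.00, Q2=5.00; dissipated=10.667

Answer: 5.00 V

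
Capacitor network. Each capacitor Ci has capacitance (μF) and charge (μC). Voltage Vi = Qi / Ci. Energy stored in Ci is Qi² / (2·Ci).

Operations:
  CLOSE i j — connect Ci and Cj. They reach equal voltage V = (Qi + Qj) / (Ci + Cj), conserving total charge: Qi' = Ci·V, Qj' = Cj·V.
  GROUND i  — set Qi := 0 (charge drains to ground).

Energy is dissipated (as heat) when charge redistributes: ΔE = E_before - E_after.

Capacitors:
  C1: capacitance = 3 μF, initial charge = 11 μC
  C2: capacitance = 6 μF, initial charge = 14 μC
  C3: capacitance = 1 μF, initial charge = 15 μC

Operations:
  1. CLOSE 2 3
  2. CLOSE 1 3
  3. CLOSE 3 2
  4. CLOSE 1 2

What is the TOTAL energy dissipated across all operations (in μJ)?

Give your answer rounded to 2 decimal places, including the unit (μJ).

Answer: 69.00 μJ

Derivation:
Initial: C1(3μF, Q=11μC, V=3.67V), C2(6μF, Q=14μC, V=2.33V), C3(1μF, Q=15μC, V=15.00V)
Op 1: CLOSE 2-3: Q_total=29.00, C_total=7.00, V=4.14; Q2=24.86, Q3=4.14; dissipated=68.762
Op 2: CLOSE 1-3: Q_total=15.14, C_total=4.00, V=3.79; Q1=11.36, Q3=3.79; dissipated=0.085
Op 3: CLOSE 3-2: Q_total=28.64, C_total=7.00, V=4.09; Q3=4.09, Q2=24.55; dissipated=0.055
Op 4: CLOSE 1-2: Q_total=35.91, C_total=9.00, V=3.99; Q1=11.97, Q2=23.94; dissipated=0.094
Total dissipated: 68.995 μJ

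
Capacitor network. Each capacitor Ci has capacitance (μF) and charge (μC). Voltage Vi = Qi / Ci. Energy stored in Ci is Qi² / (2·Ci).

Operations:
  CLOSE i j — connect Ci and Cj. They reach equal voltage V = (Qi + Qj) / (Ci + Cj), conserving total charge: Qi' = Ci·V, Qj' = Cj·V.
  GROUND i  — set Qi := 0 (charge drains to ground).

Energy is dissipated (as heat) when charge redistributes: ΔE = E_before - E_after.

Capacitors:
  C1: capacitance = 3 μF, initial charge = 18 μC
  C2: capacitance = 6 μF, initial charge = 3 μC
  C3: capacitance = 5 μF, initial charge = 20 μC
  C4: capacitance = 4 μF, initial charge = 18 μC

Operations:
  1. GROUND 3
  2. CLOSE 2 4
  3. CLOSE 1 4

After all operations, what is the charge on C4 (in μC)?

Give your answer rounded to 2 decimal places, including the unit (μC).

Answer: 15.09 μC

Derivation:
Initial: C1(3μF, Q=18μC, V=6.00V), C2(6μF, Q=3μC, V=0.50V), C3(5μF, Q=20μC, V=4.00V), C4(4μF, Q=18μC, V=4.50V)
Op 1: GROUND 3: Q3=0; energy lost=40.000
Op 2: CLOSE 2-4: Q_total=21.00, C_total=10.00, V=2.10; Q2=12.60, Q4=8.40; dissipated=19.200
Op 3: CLOSE 1-4: Q_total=26.40, C_total=7.00, V=3.77; Q1=11.31, Q4=15.09; dissipated=13.037
Final charges: Q1=11.31, Q2=12.60, Q3=0.00, Q4=15.09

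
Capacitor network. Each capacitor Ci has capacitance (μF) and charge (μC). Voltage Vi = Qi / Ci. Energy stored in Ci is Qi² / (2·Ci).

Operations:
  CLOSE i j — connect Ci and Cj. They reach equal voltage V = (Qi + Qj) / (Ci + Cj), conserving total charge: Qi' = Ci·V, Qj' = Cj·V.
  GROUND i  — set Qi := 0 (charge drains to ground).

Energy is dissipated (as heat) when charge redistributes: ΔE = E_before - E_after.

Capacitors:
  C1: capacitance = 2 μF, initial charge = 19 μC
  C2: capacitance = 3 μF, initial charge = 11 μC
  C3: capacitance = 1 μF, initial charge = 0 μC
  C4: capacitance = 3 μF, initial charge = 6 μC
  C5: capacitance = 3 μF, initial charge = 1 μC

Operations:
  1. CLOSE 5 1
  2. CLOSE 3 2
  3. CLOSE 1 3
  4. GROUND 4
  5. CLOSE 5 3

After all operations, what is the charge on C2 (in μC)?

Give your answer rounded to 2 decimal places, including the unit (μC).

Answer: 8.25 μC

Derivation:
Initial: C1(2μF, Q=19μC, V=9.50V), C2(3μF, Q=11μC, V=3.67V), C3(1μF, Q=0μC, V=0.00V), C4(3μF, Q=6μC, V=2.00V), C5(3μF, Q=1μC, V=0.33V)
Op 1: CLOSE 5-1: Q_total=20.00, C_total=5.00, V=4.00; Q5=12.00, Q1=8.00; dissipated=50.417
Op 2: CLOSE 3-2: Q_total=11.00, C_total=4.00, V=2.75; Q3=2.75, Q2=8.25; dissipated=5.042
Op 3: CLOSE 1-3: Q_total=10.75, C_total=3.00, V=3.58; Q1=7.17, Q3=3.58; dissipated=0.521
Op 4: GROUND 4: Q4=0; energy lost=6.000
Op 5: CLOSE 5-3: Q_total=15.58, C_total=4.00, V=3.90; Q5=11.69, Q3=3.90; dissipated=0.065
Final charges: Q1=7.17, Q2=8.25, Q3=3.90, Q4=0.00, Q5=11.69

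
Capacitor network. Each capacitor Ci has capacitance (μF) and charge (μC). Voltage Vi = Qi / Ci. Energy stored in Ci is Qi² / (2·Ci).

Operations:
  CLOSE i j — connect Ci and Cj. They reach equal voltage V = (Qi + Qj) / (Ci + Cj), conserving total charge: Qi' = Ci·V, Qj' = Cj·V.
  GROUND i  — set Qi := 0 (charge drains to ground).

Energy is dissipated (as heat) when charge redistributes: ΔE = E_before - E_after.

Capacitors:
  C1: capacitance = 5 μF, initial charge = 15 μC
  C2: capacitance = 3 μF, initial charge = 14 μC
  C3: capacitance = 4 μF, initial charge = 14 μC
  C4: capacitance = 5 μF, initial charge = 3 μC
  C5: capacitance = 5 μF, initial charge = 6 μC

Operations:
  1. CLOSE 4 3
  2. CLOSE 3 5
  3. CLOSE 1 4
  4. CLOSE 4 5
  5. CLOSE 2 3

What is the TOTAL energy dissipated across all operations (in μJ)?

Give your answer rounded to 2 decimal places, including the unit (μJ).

Answer: 21.08 μJ

Derivation:
Initial: C1(5μF, Q=15μC, V=3.00V), C2(3μF, Q=14μC, V=4.67V), C3(4μF, Q=14μC, V=3.50V), C4(5μF, Q=3μC, V=0.60V), C5(5μF, Q=6μC, V=1.20V)
Op 1: CLOSE 4-3: Q_total=17.00, C_total=9.00, V=1.89; Q4=9.44, Q3=7.56; dissipated=9.344
Op 2: CLOSE 3-5: Q_total=13.56, C_total=9.00, V=1.51; Q3=6.02, Q5=7.53; dissipated=0.527
Op 3: CLOSE 1-4: Q_total=24.44, C_total=10.00, V=2.44; Q1=12.22, Q4=12.22; dissipated=1.543
Op 4: CLOSE 4-5: Q_total=19.75, C_total=10.00, V=1.98; Q4=9.88, Q5=9.88; dissipated=1.100
Op 5: CLOSE 2-3: Q_total=20.02, C_total=7.00, V=2.86; Q2=8.58, Q3=11.44; dissipated=8.562
Total dissipated: 21.077 μJ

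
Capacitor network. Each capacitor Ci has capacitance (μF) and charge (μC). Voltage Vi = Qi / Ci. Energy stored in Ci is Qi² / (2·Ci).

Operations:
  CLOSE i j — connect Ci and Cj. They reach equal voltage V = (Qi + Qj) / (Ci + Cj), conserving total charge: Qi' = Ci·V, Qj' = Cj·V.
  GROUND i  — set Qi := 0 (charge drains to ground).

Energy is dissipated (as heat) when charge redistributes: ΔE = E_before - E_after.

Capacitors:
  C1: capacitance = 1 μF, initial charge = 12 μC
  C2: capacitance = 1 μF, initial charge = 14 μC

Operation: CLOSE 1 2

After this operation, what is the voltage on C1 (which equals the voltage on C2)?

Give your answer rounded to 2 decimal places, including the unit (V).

Answer: 13.00 V

Derivation:
Initial: C1(1μF, Q=12μC, V=12.00V), C2(1μF, Q=14μC, V=14.00V)
Op 1: CLOSE 1-2: Q_total=26.00, C_total=2.00, V=13.00; Q1=13.00, Q2=13.00; dissipated=1.000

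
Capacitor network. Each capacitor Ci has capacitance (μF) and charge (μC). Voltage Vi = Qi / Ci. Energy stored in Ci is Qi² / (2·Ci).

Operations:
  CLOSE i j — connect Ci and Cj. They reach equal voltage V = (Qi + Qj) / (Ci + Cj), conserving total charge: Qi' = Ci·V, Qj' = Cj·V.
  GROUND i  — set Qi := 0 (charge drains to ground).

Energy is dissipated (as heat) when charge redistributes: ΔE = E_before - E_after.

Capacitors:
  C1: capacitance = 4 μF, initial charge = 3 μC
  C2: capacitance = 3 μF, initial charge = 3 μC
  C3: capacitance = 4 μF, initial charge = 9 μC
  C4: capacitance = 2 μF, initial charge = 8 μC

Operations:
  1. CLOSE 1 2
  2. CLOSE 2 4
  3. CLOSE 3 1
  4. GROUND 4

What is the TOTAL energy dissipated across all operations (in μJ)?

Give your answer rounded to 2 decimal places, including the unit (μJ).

Answer: 12.39 μJ

Derivation:
Initial: C1(4μF, Q=3μC, V=0.75V), C2(3μF, Q=3μC, V=1.00V), C3(4μF, Q=9μC, V=2.25V), C4(2μF, Q=8μC, V=4.00V)
Op 1: CLOSE 1-2: Q_total=6.00, C_total=7.00, V=0.86; Q1=3.43, Q2=2.57; dissipated=0.054
Op 2: CLOSE 2-4: Q_total=10.57, C_total=5.00, V=2.11; Q2=6.34, Q4=4.23; dissipated=5.927
Op 3: CLOSE 3-1: Q_total=12.43, C_total=8.00, V=1.55; Q3=6.21, Q1=6.21; dissipated=1.940
Op 4: GROUND 4: Q4=0; energy lost=4.470
Total dissipated: 12.390 μJ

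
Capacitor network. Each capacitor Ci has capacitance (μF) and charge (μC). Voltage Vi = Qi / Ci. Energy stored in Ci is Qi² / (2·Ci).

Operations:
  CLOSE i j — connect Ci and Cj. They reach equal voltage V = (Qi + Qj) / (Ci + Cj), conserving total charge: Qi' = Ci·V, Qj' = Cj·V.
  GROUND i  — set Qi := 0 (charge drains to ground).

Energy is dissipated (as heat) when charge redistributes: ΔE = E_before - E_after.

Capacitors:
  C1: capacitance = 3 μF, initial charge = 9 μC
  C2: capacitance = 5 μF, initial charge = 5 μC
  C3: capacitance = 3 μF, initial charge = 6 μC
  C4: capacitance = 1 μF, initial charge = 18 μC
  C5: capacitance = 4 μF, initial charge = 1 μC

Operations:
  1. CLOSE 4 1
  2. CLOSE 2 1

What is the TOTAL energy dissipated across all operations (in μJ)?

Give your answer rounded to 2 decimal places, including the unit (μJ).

Answer: 115.37 μJ

Derivation:
Initial: C1(3μF, Q=9μC, V=3.00V), C2(5μF, Q=5μC, V=1.00V), C3(3μF, Q=6μC, V=2.00V), C4(1μF, Q=18μC, V=18.00V), C5(4μF, Q=1μC, V=0.25V)
Op 1: CLOSE 4-1: Q_total=27.00, C_total=4.00, V=6.75; Q4=6.75, Q1=20.25; dissipated=84.375
Op 2: CLOSE 2-1: Q_total=25.25, C_total=8.00, V=3.16; Q2=15.78, Q1=9.47; dissipated=30.996
Total dissipated: 115.371 μJ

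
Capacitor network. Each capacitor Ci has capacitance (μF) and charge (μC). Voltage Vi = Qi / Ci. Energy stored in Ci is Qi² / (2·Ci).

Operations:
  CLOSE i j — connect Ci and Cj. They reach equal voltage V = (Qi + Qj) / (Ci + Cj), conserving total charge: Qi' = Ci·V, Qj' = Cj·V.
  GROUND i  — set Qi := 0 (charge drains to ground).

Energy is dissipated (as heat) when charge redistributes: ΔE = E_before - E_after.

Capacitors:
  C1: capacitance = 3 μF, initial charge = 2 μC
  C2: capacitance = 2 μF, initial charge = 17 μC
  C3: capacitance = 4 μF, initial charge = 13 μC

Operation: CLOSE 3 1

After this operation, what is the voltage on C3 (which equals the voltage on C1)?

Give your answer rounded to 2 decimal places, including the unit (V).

Initial: C1(3μF, Q=2μC, V=0.67V), C2(2μF, Q=17μC, V=8.50V), C3(4μF, Q=13μC, V=3.25V)
Op 1: CLOSE 3-1: Q_total=15.00, C_total=7.00, V=2.14; Q3=8.57, Q1=6.43; dissipated=5.720

Answer: 2.14 V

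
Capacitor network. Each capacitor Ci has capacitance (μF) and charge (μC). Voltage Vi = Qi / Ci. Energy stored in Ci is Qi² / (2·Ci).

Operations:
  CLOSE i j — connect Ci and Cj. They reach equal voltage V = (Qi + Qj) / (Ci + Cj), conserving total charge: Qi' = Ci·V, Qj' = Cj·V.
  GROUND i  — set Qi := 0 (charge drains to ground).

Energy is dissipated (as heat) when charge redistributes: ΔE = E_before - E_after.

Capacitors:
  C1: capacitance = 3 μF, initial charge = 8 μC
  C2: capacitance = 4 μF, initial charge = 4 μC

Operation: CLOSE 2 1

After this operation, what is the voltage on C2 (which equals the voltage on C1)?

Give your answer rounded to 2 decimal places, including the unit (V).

Initial: C1(3μF, Q=8μC, V=2.67V), C2(4μF, Q=4μC, V=1.00V)
Op 1: CLOSE 2-1: Q_total=12.00, C_total=7.00, V=1.71; Q2=6.86, Q1=5.14; dissipated=2.381

Answer: 1.71 V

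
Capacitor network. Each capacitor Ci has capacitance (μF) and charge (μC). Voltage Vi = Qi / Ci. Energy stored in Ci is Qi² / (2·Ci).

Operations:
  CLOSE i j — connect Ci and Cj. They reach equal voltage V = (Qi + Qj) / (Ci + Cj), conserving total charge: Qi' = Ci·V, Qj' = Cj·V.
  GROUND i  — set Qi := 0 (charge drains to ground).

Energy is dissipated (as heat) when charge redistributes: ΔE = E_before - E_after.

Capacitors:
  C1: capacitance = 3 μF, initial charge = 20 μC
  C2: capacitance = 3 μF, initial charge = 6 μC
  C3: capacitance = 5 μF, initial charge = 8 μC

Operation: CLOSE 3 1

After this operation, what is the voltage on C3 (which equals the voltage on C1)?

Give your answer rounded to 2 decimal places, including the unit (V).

Initial: C1(3μF, Q=20μC, V=6.67V), C2(3μF, Q=6μC, V=2.00V), C3(5μF, Q=8μC, V=1.60V)
Op 1: CLOSE 3-1: Q_total=28.00, C_total=8.00, V=3.50; Q3=17.50, Q1=10.50; dissipated=24.067

Answer: 3.50 V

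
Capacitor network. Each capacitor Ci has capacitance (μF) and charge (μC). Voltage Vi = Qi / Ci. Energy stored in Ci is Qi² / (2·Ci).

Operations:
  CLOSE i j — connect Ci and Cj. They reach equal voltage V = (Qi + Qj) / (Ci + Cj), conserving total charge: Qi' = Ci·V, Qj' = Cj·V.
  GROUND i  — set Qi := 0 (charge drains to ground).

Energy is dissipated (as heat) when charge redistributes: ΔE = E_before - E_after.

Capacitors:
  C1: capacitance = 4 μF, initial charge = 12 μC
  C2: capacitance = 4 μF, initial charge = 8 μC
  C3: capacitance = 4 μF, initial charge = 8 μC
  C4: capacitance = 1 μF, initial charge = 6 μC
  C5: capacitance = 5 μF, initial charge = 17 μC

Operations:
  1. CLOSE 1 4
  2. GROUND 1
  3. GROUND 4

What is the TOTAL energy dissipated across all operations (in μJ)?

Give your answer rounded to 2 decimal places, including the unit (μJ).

Answer: 36.00 μJ

Derivation:
Initial: C1(4μF, Q=12μC, V=3.00V), C2(4μF, Q=8μC, V=2.00V), C3(4μF, Q=8μC, V=2.00V), C4(1μF, Q=6μC, V=6.00V), C5(5μF, Q=17μC, V=3.40V)
Op 1: CLOSE 1-4: Q_total=18.00, C_total=5.00, V=3.60; Q1=14.40, Q4=3.60; dissipated=3.600
Op 2: GROUND 1: Q1=0; energy lost=25.920
Op 3: GROUND 4: Q4=0; energy lost=6.480
Total dissipated: 36.000 μJ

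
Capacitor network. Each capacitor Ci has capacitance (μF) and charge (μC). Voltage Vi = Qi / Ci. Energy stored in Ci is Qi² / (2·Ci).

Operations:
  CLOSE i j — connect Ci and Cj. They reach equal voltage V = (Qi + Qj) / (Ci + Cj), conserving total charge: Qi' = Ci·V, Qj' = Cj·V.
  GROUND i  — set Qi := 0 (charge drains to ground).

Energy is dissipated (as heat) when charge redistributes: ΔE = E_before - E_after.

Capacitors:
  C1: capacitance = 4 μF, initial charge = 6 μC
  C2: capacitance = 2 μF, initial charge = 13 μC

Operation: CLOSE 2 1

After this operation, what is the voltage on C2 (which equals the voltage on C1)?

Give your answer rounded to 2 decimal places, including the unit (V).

Answer: 3.17 V

Derivation:
Initial: C1(4μF, Q=6μC, V=1.50V), C2(2μF, Q=13μC, V=6.50V)
Op 1: CLOSE 2-1: Q_total=19.00, C_total=6.00, V=3.17; Q2=6.33, Q1=12.67; dissipated=16.667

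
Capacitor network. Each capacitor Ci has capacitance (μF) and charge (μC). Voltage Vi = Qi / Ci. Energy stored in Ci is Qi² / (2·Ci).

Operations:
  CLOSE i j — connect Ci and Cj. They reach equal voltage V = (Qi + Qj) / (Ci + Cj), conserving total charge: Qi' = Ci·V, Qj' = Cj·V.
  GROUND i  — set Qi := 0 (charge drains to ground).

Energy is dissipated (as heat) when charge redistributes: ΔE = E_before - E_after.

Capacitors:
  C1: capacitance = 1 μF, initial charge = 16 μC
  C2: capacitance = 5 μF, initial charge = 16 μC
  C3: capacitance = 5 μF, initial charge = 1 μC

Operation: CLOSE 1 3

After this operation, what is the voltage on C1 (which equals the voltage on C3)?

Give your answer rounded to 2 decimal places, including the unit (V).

Initial: C1(1μF, Q=16μC, V=16.00V), C2(5μF, Q=16μC, V=3.20V), C3(5μF, Q=1μC, V=0.20V)
Op 1: CLOSE 1-3: Q_total=17.00, C_total=6.00, V=2.83; Q1=2.83, Q3=14.17; dissipated=104.017

Answer: 2.83 V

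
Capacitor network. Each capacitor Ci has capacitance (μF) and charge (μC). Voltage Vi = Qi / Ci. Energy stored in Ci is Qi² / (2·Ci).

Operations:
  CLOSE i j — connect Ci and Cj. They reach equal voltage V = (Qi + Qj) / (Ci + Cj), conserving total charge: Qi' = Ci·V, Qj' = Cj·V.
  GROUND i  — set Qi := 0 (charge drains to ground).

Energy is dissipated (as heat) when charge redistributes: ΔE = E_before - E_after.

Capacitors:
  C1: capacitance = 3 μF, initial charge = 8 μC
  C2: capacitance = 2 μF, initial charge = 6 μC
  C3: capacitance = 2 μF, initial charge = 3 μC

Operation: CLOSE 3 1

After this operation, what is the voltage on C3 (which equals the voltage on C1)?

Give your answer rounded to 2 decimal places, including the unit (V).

Initial: C1(3μF, Q=8μC, V=2.67V), C2(2μF, Q=6μC, V=3.00V), C3(2μF, Q=3μC, V=1.50V)
Op 1: CLOSE 3-1: Q_total=11.00, C_total=5.00, V=2.20; Q3=4.40, Q1=6.60; dissipated=0.817

Answer: 2.20 V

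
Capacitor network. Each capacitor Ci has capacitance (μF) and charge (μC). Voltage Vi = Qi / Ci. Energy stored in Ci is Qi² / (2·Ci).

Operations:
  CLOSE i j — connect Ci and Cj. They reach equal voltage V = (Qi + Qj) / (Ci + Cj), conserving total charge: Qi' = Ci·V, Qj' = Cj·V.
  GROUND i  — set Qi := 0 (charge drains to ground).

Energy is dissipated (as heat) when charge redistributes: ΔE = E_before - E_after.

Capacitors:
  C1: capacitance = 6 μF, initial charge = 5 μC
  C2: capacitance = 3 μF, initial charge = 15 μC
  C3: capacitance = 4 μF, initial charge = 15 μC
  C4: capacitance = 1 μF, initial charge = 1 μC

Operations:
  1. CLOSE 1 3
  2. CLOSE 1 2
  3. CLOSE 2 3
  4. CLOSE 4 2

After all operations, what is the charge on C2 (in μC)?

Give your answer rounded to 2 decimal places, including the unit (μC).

Answer: 6.21 μC

Derivation:
Initial: C1(6μF, Q=5μC, V=0.83V), C2(3μF, Q=15μC, V=5.00V), C3(4μF, Q=15μC, V=3.75V), C4(1μF, Q=1μC, V=1.00V)
Op 1: CLOSE 1-3: Q_total=20.00, C_total=10.00, V=2.00; Q1=12.00, Q3=8.00; dissipated=10.208
Op 2: CLOSE 1-2: Q_total=27.00, C_total=9.00, V=3.00; Q1=18.00, Q2=9.00; dissipated=9.000
Op 3: CLOSE 2-3: Q_total=17.00, C_total=7.00, V=2.43; Q2=7.29, Q3=9.71; dissipated=0.857
Op 4: CLOSE 4-2: Q_total=8.29, C_total=4.00, V=2.07; Q4=2.07, Q2=6.21; dissipated=0.765
Final charges: Q1=18.00, Q2=6.21, Q3=9.71, Q4=2.07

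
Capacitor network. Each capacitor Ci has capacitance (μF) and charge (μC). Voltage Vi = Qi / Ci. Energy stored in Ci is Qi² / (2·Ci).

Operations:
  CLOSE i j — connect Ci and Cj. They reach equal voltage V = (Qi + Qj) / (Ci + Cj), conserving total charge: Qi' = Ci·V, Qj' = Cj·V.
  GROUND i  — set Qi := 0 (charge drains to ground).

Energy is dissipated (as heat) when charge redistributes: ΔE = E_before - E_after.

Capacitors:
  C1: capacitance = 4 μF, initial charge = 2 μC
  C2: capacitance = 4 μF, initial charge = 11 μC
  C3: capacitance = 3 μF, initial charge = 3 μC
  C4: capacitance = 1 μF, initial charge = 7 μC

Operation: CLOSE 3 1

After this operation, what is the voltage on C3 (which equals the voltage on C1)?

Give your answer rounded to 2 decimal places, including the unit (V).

Initial: C1(4μF, Q=2μC, V=0.50V), C2(4μF, Q=11μC, V=2.75V), C3(3μF, Q=3μC, V=1.00V), C4(1μF, Q=7μC, V=7.00V)
Op 1: CLOSE 3-1: Q_total=5.00, C_total=7.00, V=0.71; Q3=2.14, Q1=2.86; dissipated=0.214

Answer: 0.71 V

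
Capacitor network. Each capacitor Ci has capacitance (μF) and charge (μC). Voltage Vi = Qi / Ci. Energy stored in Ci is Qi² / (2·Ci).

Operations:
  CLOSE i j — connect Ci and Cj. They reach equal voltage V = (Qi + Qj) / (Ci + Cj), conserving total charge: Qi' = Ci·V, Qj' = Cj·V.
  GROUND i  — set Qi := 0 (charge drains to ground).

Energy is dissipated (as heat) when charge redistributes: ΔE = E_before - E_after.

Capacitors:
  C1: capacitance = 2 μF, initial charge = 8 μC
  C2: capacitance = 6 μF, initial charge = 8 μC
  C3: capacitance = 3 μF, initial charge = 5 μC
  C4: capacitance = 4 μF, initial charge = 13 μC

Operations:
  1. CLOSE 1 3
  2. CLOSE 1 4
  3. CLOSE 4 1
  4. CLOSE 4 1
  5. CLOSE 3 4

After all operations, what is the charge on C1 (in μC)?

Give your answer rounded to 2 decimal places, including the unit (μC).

Initial: C1(2μF, Q=8μC, V=4.00V), C2(6μF, Q=8μC, V=1.33V), C3(3μF, Q=5μC, V=1.67V), C4(4μF, Q=13μC, V=3.25V)
Op 1: CLOSE 1-3: Q_total=13.00, C_total=5.00, V=2.60; Q1=5.20, Q3=7.80; dissipated=3.267
Op 2: CLOSE 1-4: Q_total=18.20, C_total=6.00, V=3.03; Q1=6.07, Q4=12.13; dissipated=0.282
Op 3: CLOSE 4-1: Q_total=18.20, C_total=6.00, V=3.03; Q4=12.13, Q1=6.07; dissipated=0.000
Op 4: CLOSE 4-1: Q_total=18.20, C_total=6.00, V=3.03; Q4=12.13, Q1=6.07; dissipated=0.000
Op 5: CLOSE 3-4: Q_total=19.93, C_total=7.00, V=2.85; Q3=8.54, Q4=11.39; dissipated=0.161
Final charges: Q1=6.07, Q2=8.00, Q3=8.54, Q4=11.39

Answer: 6.07 μC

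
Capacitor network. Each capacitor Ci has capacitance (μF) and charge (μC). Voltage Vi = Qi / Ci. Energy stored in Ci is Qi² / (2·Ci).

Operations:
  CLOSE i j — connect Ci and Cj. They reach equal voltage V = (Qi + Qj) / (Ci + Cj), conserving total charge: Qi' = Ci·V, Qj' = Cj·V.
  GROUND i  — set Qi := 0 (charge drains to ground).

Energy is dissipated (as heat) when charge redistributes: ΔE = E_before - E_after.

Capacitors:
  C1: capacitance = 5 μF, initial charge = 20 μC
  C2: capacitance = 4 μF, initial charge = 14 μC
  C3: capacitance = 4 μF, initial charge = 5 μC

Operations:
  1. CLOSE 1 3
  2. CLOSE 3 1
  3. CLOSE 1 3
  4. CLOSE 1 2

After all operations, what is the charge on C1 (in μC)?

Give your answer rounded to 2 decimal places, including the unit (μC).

Initial: C1(5μF, Q=20μC, V=4.00V), C2(4μF, Q=14μC, V=3.50V), C3(4μF, Q=5μC, V=1.25V)
Op 1: CLOSE 1-3: Q_total=25.00, C_total=9.00, V=2.78; Q1=13.89, Q3=11.11; dissipated=8.403
Op 2: CLOSE 3-1: Q_total=25.00, C_total=9.00, V=2.78; Q3=11.11, Q1=13.89; dissipated=0.000
Op 3: CLOSE 1-3: Q_total=25.00, C_total=9.00, V=2.78; Q1=13.89, Q3=11.11; dissipated=0.000
Op 4: CLOSE 1-2: Q_total=27.89, C_total=9.00, V=3.10; Q1=15.49, Q2=12.40; dissipated=0.580
Final charges: Q1=15.49, Q2=12.40, Q3=11.11

Answer: 15.49 μC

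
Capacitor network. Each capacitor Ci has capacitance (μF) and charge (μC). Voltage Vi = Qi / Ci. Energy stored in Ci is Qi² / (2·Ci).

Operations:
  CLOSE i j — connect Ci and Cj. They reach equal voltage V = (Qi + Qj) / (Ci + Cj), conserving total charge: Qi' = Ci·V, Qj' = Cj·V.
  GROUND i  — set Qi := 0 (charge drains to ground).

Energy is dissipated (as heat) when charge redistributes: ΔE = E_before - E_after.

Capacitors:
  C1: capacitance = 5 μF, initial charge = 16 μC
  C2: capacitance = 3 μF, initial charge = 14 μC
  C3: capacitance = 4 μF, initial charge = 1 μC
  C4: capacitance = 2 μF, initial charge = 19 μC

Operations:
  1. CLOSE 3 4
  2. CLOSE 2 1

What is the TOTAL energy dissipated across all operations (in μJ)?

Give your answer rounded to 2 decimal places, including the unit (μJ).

Initial: C1(5μF, Q=16μC, V=3.20V), C2(3μF, Q=14μC, V=4.67V), C3(4μF, Q=1μC, V=0.25V), C4(2μF, Q=19μC, V=9.50V)
Op 1: CLOSE 3-4: Q_total=20.00, C_total=6.00, V=3.33; Q3=13.33, Q4=6.67; dissipated=57.042
Op 2: CLOSE 2-1: Q_total=30.00, C_total=8.00, V=3.75; Q2=11.25, Q1=18.75; dissipated=2.017
Total dissipated: 59.058 μJ

Answer: 59.06 μJ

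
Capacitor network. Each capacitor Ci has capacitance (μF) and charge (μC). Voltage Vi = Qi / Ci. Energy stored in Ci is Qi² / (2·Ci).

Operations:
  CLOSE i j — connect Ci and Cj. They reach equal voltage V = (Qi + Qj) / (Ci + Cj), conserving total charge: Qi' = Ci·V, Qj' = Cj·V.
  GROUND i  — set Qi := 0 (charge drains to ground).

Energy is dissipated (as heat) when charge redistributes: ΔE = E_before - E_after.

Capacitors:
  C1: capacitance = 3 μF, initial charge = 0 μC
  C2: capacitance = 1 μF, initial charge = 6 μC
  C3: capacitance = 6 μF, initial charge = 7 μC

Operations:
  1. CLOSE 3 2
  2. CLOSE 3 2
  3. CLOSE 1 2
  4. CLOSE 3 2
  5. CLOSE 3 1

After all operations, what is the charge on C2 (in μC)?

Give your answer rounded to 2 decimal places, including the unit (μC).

Initial: C1(3μF, Q=0μC, V=0.00V), C2(1μF, Q=6μC, V=6.00V), C3(6μF, Q=7μC, V=1.17V)
Op 1: CLOSE 3-2: Q_total=13.00, C_total=7.00, V=1.86; Q3=11.14, Q2=1.86; dissipated=10.012
Op 2: CLOSE 3-2: Q_total=13.00, C_total=7.00, V=1.86; Q3=11.14, Q2=1.86; dissipated=0.000
Op 3: CLOSE 1-2: Q_total=1.86, C_total=4.00, V=0.46; Q1=1.39, Q2=0.46; dissipated=1.293
Op 4: CLOSE 3-2: Q_total=11.61, C_total=7.00, V=1.66; Q3=9.95, Q2=1.66; dissipated=0.831
Op 5: CLOSE 3-1: Q_total=11.34, C_total=9.00, V=1.26; Q3=7.56, Q1=3.78; dissipated=1.425
Final charges: Q1=3.78, Q2=1.66, Q3=7.56

Answer: 1.66 μC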